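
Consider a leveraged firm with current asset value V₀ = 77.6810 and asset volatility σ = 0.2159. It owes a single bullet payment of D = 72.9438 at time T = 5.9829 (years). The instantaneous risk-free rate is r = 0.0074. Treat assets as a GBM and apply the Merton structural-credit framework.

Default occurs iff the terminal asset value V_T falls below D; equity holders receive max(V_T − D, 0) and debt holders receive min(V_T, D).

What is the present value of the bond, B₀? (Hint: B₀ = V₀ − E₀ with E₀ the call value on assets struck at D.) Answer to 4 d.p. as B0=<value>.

B0=58.0700

d₁ = [ln(V₀/D) + (r + σ²/2)T] / (σ√T)
   = [ln(77.6810/72.9438) + (0.0074 + 0.5·0.2159²)·5.9829] / (0.2159·√5.9829)
   = [0.062921 + 0.183713] / 0.528091 = 0.467031
d₂ = d₁ − σ√T = 0.467031 − 0.528091 = -0.061060
N(d₁) = 0.679761,  N(d₂) = 0.475656,  e^(−rT) = 0.956692
E₀ = V₀·N(d₁) − D·e^(−rT)·N(d₂)
   = 77.6810·0.679761 − 72.9438·0.956692·0.475656 = 19.610992
B₀ = V₀ − E₀ = 77.6810 − 19.610992 = 58.070008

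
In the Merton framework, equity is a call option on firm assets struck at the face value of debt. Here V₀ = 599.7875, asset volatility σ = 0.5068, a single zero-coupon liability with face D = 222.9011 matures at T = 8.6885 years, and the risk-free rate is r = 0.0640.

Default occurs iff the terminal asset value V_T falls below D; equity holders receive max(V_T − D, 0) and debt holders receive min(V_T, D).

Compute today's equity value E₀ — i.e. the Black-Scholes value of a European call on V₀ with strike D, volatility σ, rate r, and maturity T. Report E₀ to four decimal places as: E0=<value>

d₁ = [ln(V₀/D) + (r + σ²/2)T] / (σ√T)
   = [ln(599.7875/222.9011) + (0.0640 + 0.5·0.5068²)·8.6885] / (0.5068·√8.6885)
   = [0.989847 + 1.671868] / 1.493857 = 1.781774
d₂ = d₁ − σ√T = 1.781774 − 1.493857 = 0.287917
N(d₁) = 0.962607,  N(d₂) = 0.613295,  e^(−rT) = 0.573462
E₀ = V₀·N(d₁) − D·e^(−rT)·N(d₂)
   = 599.7875·0.962607 − 222.9011·0.573462·0.613295 = 498.965040

E0=498.9650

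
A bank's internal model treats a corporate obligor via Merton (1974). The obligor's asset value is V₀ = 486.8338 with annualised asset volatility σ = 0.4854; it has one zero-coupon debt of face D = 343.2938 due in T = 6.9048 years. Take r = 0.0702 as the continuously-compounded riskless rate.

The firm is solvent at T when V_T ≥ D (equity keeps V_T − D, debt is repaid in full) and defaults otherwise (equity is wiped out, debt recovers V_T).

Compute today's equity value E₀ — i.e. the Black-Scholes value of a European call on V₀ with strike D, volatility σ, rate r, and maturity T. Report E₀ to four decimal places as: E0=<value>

d₁ = [ln(V₀/D) + (r + σ²/2)T] / (σ√T)
   = [ln(486.8338/343.2938) + (0.0702 + 0.5·0.4854²)·6.9048] / (0.4854·√6.9048)
   = [0.349336 + 1.298148] / 1.275485 = 1.291653
d₂ = d₁ − σ√T = 1.291653 − 1.275485 = 0.016168
N(d₁) = 0.901761,  N(d₂) = 0.506450,  e^(−rT) = 0.615871
E₀ = V₀·N(d₁) − D·e^(−rT)·N(d₂)
   = 486.8338·0.901761 − 343.2938·0.615871·0.506450 = 331.931803

E0=331.9318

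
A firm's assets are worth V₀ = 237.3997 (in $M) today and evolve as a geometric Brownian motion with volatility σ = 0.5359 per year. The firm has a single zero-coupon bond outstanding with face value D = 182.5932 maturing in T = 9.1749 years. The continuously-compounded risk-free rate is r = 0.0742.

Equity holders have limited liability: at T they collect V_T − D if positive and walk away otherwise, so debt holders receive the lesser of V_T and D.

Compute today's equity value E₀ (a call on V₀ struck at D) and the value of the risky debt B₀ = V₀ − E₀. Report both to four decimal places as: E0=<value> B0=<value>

E0=180.1776 B0=57.2221

d₁ = [ln(V₀/D) + (r + σ²/2)T] / (σ√T)
   = [ln(237.3997/182.5932) + (0.0742 + 0.5·0.5359²)·9.1749] / (0.5359·√9.1749)
   = [0.262484 + 1.998242] / 1.623246 = 1.392719
d₂ = d₁ − σ√T = 1.392719 − 1.623246 = -0.230527
N(d₁) = 0.918148,  N(d₂) = 0.408841,  e^(−rT) = 0.506223
E₀ = V₀·N(d₁) − D·e^(−rT)·N(d₂)
   = 237.3997·0.918148 − 182.5932·0.506223·0.408841 = 180.177600
B₀ = V₀ − E₀ = 237.3997 − 180.177600 = 57.222100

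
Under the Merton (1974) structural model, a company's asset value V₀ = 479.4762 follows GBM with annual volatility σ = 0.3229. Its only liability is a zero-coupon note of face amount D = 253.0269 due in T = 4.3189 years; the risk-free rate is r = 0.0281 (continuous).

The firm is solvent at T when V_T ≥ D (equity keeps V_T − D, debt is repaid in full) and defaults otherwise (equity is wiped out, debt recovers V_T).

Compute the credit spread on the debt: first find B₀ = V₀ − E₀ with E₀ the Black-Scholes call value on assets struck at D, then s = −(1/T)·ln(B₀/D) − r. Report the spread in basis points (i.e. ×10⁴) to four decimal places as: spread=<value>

d₁ = [ln(V₀/D) + (r + σ²/2)T] / (σ√T)
   = [ln(479.4762/253.0269) + (0.0281 + 0.5·0.3229²)·4.3189] / (0.3229·√4.3189)
   = [0.639198 + 0.346515] / 0.671050 = 1.468913
d₂ = d₁ − σ√T = 1.468913 − 0.671050 = 0.797863
N(d₁) = 0.929072,  N(d₂) = 0.787525,  e^(−rT) = 0.885714
E₀ = V₀·N(d₁) − D·e^(−rT)·N(d₂)
   = 479.4762·0.929072 − 253.0269·0.885714·0.787525 = 268.975968
B₀ = V₀ − E₀ = 479.4762 − 268.975968 = 210.500232
spread = −(1/T)·ln(B₀/D) − r = −(1/4.3189)·ln(210.500232/253.0269) − 0.0281 = 0.01450554
in basis points: 0.01450554 × 10⁴ = 145.0554 bp

spread=145.0554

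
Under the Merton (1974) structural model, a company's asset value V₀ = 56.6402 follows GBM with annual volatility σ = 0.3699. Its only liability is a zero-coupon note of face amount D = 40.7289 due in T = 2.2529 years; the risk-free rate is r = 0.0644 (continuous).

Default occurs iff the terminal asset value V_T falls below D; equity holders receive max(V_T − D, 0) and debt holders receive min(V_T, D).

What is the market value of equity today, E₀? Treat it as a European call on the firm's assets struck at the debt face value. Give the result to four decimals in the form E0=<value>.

E0=24.0514

d₁ = [ln(V₀/D) + (r + σ²/2)T] / (σ√T)
   = [ln(56.6402/40.7289) + (0.0644 + 0.5·0.3699²)·2.2529] / (0.3699·√2.2529)
   = [0.329781 + 0.299214] / 0.555207 = 1.132902
d₂ = d₁ − σ√T = 1.132902 − 0.555207 = 0.577694
N(d₁) = 0.871372,  N(d₂) = 0.718265,  e^(−rT) = 0.864947
E₀ = V₀·N(d₁) − D·e^(−rT)·N(d₂)
   = 56.6402·0.871372 − 40.7289·0.864947·0.718265 = 24.051417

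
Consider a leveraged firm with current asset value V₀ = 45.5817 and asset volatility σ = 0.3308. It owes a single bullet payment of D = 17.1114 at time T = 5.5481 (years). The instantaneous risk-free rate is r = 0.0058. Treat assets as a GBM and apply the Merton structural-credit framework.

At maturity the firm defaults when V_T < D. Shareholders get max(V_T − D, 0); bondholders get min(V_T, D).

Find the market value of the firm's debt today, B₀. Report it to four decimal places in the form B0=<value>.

d₁ = [ln(V₀/D) + (r + σ²/2)T] / (σ√T)
   = [ln(45.5817/17.1114) + (0.0058 + 0.5·0.3308²)·5.5481] / (0.3308·√5.5481)
   = [0.979761 + 0.335739] / 0.779180 = 1.688315
d₂ = d₁ − σ√T = 1.688315 − 0.779180 = 0.909135
N(d₁) = 0.954325,  N(d₂) = 0.818361,  e^(−rT) = 0.968333
E₀ = V₀·N(d₁) − D·e^(−rT)·N(d₂)
   = 45.5817·0.954325 − 17.1114·0.968333·0.818361 = 29.939881
B₀ = V₀ − E₀ = 45.5817 − 29.939881 = 15.641819

B0=15.6418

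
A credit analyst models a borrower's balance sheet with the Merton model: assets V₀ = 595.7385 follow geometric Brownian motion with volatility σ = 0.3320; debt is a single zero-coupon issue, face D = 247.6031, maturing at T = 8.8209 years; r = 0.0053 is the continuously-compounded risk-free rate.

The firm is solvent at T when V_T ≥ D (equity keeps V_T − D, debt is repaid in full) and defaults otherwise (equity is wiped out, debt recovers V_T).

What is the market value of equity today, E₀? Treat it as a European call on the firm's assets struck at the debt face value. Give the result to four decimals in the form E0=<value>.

d₁ = [ln(V₀/D) + (r + σ²/2)T] / (σ√T)
   = [ln(595.7385/247.6031) + (0.0053 + 0.5·0.3320²)·8.8209] / (0.3320·√8.8209)
   = [0.877975 + 0.532888] / 0.986040 = 1.430837
d₂ = d₁ − σ√T = 1.430837 − 0.986040 = 0.444797
N(d₁) = 0.923762,  N(d₂) = 0.671767,  e^(−rT) = 0.954325
E₀ = V₀·N(d₁) − D·e^(−rT)·N(d₂)
   = 595.7385·0.923762 − 247.6031·0.954325·0.671767 = 391.585932

E0=391.5859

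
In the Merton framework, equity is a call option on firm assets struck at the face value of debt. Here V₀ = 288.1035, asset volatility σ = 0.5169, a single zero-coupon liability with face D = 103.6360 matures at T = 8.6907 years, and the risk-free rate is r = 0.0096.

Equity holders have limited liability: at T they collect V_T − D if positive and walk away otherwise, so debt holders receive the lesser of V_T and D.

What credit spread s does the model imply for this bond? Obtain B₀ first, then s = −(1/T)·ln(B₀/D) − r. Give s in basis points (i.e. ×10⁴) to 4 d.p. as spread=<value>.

spread=423.0838

d₁ = [ln(V₀/D) + (r + σ²/2)T] / (σ√T)
   = [ln(288.1035/103.6360) + (0.0096 + 0.5·0.5169²)·8.6907] / (0.5169·√8.6907)
   = [1.022435 + 1.244446] / 1.523821 = 1.487629
d₂ = d₁ − σ√T = 1.487629 − 1.523821 = -0.036191
N(d₁) = 0.931576,  N(d₂) = 0.485565,  e^(−rT) = 0.919955
E₀ = V₀·N(d₁) − D·e^(−rT)·N(d₂)
   = 288.1035·0.931576 − 103.6360·0.919955·0.485565 = 222.096246
B₀ = V₀ − E₀ = 288.1035 − 222.096246 = 66.007254
spread = −(1/T)·ln(B₀/D) − r = −(1/8.6907)·ln(66.007254/103.6360) − 0.0096 = 0.04230838
in basis points: 0.04230838 × 10⁴ = 423.0838 bp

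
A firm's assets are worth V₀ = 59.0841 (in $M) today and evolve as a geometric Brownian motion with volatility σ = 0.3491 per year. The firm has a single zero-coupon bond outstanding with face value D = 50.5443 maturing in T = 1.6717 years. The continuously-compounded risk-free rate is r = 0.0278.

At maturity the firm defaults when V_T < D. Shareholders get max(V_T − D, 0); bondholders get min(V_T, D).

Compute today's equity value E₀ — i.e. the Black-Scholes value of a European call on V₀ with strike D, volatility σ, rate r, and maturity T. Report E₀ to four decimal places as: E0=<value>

E0=15.9291

d₁ = [ln(V₀/D) + (r + σ²/2)T] / (σ√T)
   = [ln(59.0841/50.5443) + (0.0278 + 0.5·0.3491²)·1.6717] / (0.3491·√1.6717)
   = [0.156112 + 0.148339] / 0.451366 = 0.674509
d₂ = d₁ − σ√T = 0.674509 − 0.451366 = 0.223143
N(d₁) = 0.750006,  N(d₂) = 0.588288,  e^(−rT) = 0.954590
E₀ = V₀·N(d₁) − D·e^(−rT)·N(d₂)
   = 59.0841·0.750006 − 50.5443·0.954590·0.588288 = 15.929086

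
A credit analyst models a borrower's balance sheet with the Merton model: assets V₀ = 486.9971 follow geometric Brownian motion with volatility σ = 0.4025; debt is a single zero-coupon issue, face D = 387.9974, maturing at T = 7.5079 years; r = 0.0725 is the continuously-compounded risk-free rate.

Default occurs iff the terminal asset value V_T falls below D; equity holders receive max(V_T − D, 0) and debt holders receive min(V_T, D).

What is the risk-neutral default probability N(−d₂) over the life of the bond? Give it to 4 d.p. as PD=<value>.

d₁ = [ln(V₀/D) + (r + σ²/2)T] / (σ√T)
   = [ln(486.9971/387.9974) + (0.0725 + 0.5·0.4025²)·7.5079] / (0.4025·√7.5079)
   = [0.227260 + 1.152486] / 1.102872 = 1.251048
d₂ = d₁ − σ√T = 1.251048 − 1.102872 = 0.148176
risk-neutral PD = N(−d₂) = N(-0.148176) = 0.441102

PD=0.4411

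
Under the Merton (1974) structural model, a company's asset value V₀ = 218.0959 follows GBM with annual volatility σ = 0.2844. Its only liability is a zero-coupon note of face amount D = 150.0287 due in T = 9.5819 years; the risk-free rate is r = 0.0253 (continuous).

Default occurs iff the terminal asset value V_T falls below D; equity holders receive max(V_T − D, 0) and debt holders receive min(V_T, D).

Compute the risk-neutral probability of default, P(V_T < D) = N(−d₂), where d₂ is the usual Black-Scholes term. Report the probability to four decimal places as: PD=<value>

PD=0.3974

d₁ = [ln(V₀/D) + (r + σ²/2)T] / (σ√T)
   = [ln(218.0959/150.0287) + (0.0253 + 0.5·0.2844²)·9.5819] / (0.2844·√9.5819)
   = [0.374108 + 0.629930] / 0.880350 = 1.140499
d₂ = d₁ − σ√T = 1.140499 − 0.880350 = 0.260149
risk-neutral PD = N(−d₂) = N(-0.260149) = 0.397374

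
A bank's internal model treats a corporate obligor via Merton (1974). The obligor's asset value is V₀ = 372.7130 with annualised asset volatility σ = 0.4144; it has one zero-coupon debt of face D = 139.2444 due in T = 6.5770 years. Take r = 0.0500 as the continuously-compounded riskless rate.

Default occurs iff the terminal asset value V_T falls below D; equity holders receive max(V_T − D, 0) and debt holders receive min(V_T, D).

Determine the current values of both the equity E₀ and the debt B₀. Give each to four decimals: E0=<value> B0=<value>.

E0=282.2170 B0=90.4960

d₁ = [ln(V₀/D) + (r + σ²/2)T] / (σ√T)
   = [ln(372.7130/139.2444) + (0.0500 + 0.5·0.4144²)·6.5770] / (0.4144·√6.5770)
   = [0.984578 + 0.893575] / 1.062756 = 1.767248
d₂ = d₁ − σ√T = 1.767248 − 1.062756 = 0.704491
N(d₁) = 0.961407,  N(d₂) = 0.759437,  e^(−rT) = 0.719751
E₀ = V₀·N(d₁) − D·e^(−rT)·N(d₂)
   = 372.7130·0.961407 − 139.2444·0.719751·0.759437 = 282.217028
B₀ = V₀ − E₀ = 372.7130 − 282.217028 = 90.495972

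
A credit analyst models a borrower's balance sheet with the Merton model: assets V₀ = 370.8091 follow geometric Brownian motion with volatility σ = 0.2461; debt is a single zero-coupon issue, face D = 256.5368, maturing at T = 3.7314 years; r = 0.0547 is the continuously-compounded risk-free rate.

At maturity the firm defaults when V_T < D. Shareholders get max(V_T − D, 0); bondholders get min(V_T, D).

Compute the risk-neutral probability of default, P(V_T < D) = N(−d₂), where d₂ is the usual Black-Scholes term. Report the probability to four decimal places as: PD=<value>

PD=0.1669

d₁ = [ln(V₀/D) + (r + σ²/2)T] / (σ√T)
   = [ln(370.8091/256.5368) + (0.0547 + 0.5·0.2461²)·3.7314] / (0.2461·√3.7314)
   = [0.368415 + 0.317104] / 0.475387 = 1.442023
d₂ = d₁ − σ√T = 1.442023 − 0.475387 = 0.966636
risk-neutral PD = N(−d₂) = N(-0.966636) = 0.166863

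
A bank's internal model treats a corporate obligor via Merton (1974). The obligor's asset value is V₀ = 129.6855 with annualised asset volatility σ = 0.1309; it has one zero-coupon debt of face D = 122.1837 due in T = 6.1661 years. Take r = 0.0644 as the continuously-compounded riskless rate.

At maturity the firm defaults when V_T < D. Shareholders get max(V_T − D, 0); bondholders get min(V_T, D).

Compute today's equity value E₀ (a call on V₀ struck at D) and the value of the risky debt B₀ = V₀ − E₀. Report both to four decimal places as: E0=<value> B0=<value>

E0=48.7506 B0=80.9349

d₁ = [ln(V₀/D) + (r + σ²/2)T] / (σ√T)
   = [ln(129.6855/122.1837) + (0.0644 + 0.5·0.1309²)·6.1661] / (0.1309·√6.1661)
   = [0.059587 + 0.449924] / 0.325046 = 1.567504
d₂ = d₁ − σ√T = 1.567504 − 0.325046 = 1.242458
N(d₁) = 0.941502,  N(d₂) = 0.892966,  e^(−rT) = 0.672269
E₀ = V₀·N(d₁) − D·e^(−rT)·N(d₂)
   = 129.6855·0.941502 − 122.1837·0.672269·0.892966 = 48.750584
B₀ = V₀ − E₀ = 129.6855 − 48.750584 = 80.934916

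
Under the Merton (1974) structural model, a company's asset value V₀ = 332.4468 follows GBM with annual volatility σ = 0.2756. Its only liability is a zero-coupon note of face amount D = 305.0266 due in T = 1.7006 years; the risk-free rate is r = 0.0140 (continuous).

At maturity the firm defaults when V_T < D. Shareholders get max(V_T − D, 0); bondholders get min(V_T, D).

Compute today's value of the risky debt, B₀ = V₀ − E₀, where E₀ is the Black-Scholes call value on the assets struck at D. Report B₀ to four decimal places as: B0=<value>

d₁ = [ln(V₀/D) + (r + σ²/2)T] / (σ√T)
   = [ln(332.4468/305.0266) + (0.0140 + 0.5·0.2756²)·1.7006] / (0.2756·√1.7006)
   = [0.086081 + 0.088393] / 0.359402 = 0.485457
d₂ = d₁ − σ√T = 0.485457 − 0.359402 = 0.126055
N(d₁) = 0.686324,  N(d₂) = 0.550156,  e^(−rT) = 0.976473
E₀ = V₀·N(d₁) − D·e^(−rT)·N(d₂)
   = 332.4468·0.686324 − 305.0266·0.976473·0.550156 = 64.302162
B₀ = V₀ − E₀ = 332.4468 − 64.302162 = 268.144638

B0=268.1446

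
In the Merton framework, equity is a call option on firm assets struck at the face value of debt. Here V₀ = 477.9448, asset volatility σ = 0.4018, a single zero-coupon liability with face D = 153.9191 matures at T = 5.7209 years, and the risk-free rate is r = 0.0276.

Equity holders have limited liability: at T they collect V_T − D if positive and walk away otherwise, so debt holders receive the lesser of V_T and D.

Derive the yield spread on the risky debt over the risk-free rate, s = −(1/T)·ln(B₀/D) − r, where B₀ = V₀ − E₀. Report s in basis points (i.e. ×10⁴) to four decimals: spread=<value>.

d₁ = [ln(V₀/D) + (r + σ²/2)T] / (σ√T)
   = [ln(477.9448/153.9191) + (0.0276 + 0.5·0.4018²)·5.7209] / (0.4018·√5.7209)
   = [1.133068 + 0.619697] / 0.961041 = 1.823819
d₂ = d₁ − σ√T = 1.823819 − 0.961041 = 0.862777
N(d₁) = 0.965910,  N(d₂) = 0.805870,  e^(−rT) = 0.853938
E₀ = V₀·N(d₁) − D·e^(−rT)·N(d₂)
   = 477.9448·0.965910 − 153.9191·0.853938·0.805870 = 355.730365
B₀ = V₀ − E₀ = 477.9448 − 355.730365 = 122.214435
spread = −(1/T)·ln(B₀/D) − r = −(1/5.7209)·ln(122.214435/153.9191) − 0.0276 = 0.01271708
in basis points: 0.01271708 × 10⁴ = 127.1708 bp

spread=127.1708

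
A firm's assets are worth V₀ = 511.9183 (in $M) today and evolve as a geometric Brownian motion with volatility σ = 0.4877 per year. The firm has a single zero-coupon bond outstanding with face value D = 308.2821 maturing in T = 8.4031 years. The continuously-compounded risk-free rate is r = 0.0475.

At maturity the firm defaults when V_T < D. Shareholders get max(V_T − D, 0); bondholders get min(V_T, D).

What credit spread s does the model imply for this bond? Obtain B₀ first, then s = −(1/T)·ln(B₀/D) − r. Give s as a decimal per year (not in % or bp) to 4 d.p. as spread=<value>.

spread=0.0435

d₁ = [ln(V₀/D) + (r + σ²/2)T] / (σ√T)
   = [ln(511.9183/308.2821) + (0.0475 + 0.5·0.4877²)·8.4031] / (0.4877·√8.4031)
   = [0.507150 + 1.398491] / 1.413750 = 1.347934
d₂ = d₁ − σ√T = 1.347934 − 1.413750 = -0.065816
N(d₁) = 0.911160,  N(d₂) = 0.473762,  e^(−rT) = 0.670892
E₀ = V₀·N(d₁) − D·e^(−rT)·N(d₂)
   = 511.9183·0.911160 − 308.2821·0.670892·0.473762 = 368.454184
B₀ = V₀ − E₀ = 511.9183 − 368.454184 = 143.464116
spread = −(1/T)·ln(B₀/D) − r = −(1/8.4031)·ln(143.464116/308.2821) − 0.0475 = 0.04352954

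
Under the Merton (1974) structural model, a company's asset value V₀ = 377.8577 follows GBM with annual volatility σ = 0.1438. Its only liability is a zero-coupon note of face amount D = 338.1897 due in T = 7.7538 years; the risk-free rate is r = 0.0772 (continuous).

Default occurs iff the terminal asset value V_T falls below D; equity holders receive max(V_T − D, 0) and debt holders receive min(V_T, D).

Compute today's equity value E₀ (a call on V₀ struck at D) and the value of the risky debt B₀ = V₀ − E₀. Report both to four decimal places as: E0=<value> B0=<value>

d₁ = [ln(V₀/D) + (r + σ²/2)T] / (σ√T)
   = [ln(377.8577/338.1897) + (0.0772 + 0.5·0.1438²)·7.7538] / (0.1438·√7.7538)
   = [0.110911 + 0.678762] / 0.400420 = 1.972108
d₂ = d₁ − σ√T = 1.972108 − 0.400420 = 1.571688
N(d₁) = 0.975701,  N(d₂) = 0.941989,  e^(−rT) = 0.549584
E₀ = V₀·N(d₁) − D·e^(−rT)·N(d₂)
   = 377.8577·0.975701 − 338.1897·0.549584·0.941989 = 193.594804
B₀ = V₀ − E₀ = 377.8577 − 193.594804 = 184.262896

E0=193.5948 B0=184.2629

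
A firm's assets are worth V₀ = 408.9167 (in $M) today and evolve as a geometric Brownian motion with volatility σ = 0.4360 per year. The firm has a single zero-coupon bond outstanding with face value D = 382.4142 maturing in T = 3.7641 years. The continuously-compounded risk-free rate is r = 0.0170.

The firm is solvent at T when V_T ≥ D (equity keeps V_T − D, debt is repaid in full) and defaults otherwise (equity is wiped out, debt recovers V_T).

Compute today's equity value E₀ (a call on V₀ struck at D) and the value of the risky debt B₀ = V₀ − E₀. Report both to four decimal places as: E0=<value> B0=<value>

d₁ = [ln(V₀/D) + (r + σ²/2)T] / (σ√T)
   = [ln(408.9167/382.4142) + (0.0170 + 0.5·0.4360²)·3.7641] / (0.4360·√3.7641)
   = [0.067007 + 0.421760] / 0.845896 = 0.577810
d₂ = d₁ − σ√T = 0.577810 − 0.845896 = -0.268086
N(d₁) = 0.718304,  N(d₂) = 0.394316,  e^(−rT) = 0.938015
E₀ = V₀·N(d₁) − D·e^(−rT)·N(d₂)
   = 408.9167·0.718304 − 382.4142·0.938015·0.394316 = 152.281101
B₀ = V₀ − E₀ = 408.9167 − 152.281101 = 256.635599

E0=152.2811 B0=256.6356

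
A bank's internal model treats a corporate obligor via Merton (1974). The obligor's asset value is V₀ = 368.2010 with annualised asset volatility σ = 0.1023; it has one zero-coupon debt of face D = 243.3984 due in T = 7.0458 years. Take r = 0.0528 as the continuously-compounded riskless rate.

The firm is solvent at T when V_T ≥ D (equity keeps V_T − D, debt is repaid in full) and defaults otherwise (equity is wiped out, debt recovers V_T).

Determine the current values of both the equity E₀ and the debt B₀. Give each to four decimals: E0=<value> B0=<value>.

E0=200.4533 B0=167.7477

d₁ = [ln(V₀/D) + (r + σ²/2)T] / (σ√T)
   = [ln(368.2010/243.3984) + (0.0528 + 0.5·0.1023²)·7.0458] / (0.1023·√7.0458)
   = [0.413929 + 0.408886] / 0.271544 = 3.030134
d₂ = d₁ − σ√T = 3.030134 − 0.271544 = 2.758590
N(d₁) = 0.998778,  N(d₂) = 0.997097,  e^(−rT) = 0.689342
E₀ = V₀·N(d₁) − D·e^(−rT)·N(d₂)
   = 368.2010·0.998778 − 243.3984·0.689342·0.997097 = 200.453322
B₀ = V₀ − E₀ = 368.2010 − 200.453322 = 167.747678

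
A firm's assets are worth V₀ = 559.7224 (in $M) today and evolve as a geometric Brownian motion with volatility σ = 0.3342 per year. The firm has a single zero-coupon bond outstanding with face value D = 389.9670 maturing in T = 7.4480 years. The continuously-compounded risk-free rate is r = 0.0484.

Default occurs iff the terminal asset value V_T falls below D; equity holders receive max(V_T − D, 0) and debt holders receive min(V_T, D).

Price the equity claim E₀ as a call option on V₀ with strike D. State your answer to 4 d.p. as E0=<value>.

E0=328.6427

d₁ = [ln(V₀/D) + (r + σ²/2)T] / (σ√T)
   = [ln(559.7224/389.9670) + (0.0484 + 0.5·0.3342²)·7.4480] / (0.3342·√7.4480)
   = [0.361379 + 0.776415] / 0.912066 = 1.247491
d₂ = d₁ − σ√T = 1.247491 − 0.912066 = 0.335425
N(d₁) = 0.893891,  N(d₂) = 0.631348,  e^(−rT) = 0.697339
E₀ = V₀·N(d₁) − D·e^(−rT)·N(d₂)
   = 559.7224·0.893891 − 389.9670·0.697339·0.631348 = 328.642683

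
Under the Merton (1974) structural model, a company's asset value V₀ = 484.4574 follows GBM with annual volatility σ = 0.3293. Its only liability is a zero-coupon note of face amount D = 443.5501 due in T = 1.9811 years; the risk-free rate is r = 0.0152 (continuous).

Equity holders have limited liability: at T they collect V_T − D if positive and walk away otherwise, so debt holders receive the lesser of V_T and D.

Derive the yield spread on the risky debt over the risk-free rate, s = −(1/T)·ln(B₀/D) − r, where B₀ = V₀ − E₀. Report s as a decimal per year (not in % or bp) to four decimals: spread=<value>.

d₁ = [ln(V₀/D) + (r + σ²/2)T] / (σ√T)
   = [ln(484.4574/443.5501) + (0.0152 + 0.5·0.3293²)·1.9811] / (0.3293·√1.9811)
   = [0.088219 + 0.137526] / 0.463495 = 0.487050
d₂ = d₁ − σ√T = 0.487050 − 0.463495 = 0.023555
N(d₁) = 0.686889,  N(d₂) = 0.509396,  e^(−rT) = 0.970336
E₀ = V₀·N(d₁) − D·e^(−rT)·N(d₂)
   = 484.4574·0.686889 − 443.5501·0.970336·0.509396 = 113.527807
B₀ = V₀ − E₀ = 484.4574 − 113.527807 = 370.929593
spread = −(1/T)·ln(B₀/D) − r = −(1/1.9811)·ln(370.929593/443.5501) − 0.0152 = 0.07505213

spread=0.0751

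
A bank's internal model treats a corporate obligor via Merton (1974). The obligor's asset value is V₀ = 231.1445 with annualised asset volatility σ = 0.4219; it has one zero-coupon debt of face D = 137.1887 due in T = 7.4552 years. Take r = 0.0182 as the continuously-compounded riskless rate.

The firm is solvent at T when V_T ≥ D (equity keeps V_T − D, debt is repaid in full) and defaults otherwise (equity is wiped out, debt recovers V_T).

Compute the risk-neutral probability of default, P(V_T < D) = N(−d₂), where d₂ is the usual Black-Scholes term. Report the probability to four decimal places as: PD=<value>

d₁ = [ln(V₀/D) + (r + σ²/2)T] / (σ√T)
   = [ln(231.1445/137.1887) + (0.0182 + 0.5·0.4219²)·7.4552] / (0.4219·√7.4552)
   = [0.521686 + 0.799196] / 1.151965 = 1.146634
d₂ = d₁ − σ√T = 1.146634 − 1.151965 = -0.005331
risk-neutral PD = N(−d₂) = N(0.005331) = 0.502127

PD=0.5021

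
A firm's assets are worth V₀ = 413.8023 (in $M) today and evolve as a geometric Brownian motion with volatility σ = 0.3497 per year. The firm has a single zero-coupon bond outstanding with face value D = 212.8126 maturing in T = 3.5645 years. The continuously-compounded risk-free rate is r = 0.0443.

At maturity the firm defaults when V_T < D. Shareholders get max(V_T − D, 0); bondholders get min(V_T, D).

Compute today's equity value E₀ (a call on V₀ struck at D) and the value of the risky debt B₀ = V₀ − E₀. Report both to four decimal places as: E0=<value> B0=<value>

d₁ = [ln(V₀/D) + (r + σ²/2)T] / (σ√T)
   = [ln(413.8023/212.8126) + (0.0443 + 0.5·0.3497²)·3.5645] / (0.3497·√3.5645)
   = [0.664976 + 0.375859] / 0.660230 = 1.576475
d₂ = d₁ − σ√T = 1.576475 − 0.660230 = 0.916245
N(d₁) = 0.942542,  N(d₂) = 0.820231,  e^(−rT) = 0.853929
E₀ = V₀·N(d₁) − D·e^(−rT)·N(d₂)
   = 413.8023·0.942542 − 212.8126·0.853929·0.820231 = 240.968006
B₀ = V₀ − E₀ = 413.8023 − 240.968006 = 172.834294

E0=240.9680 B0=172.8343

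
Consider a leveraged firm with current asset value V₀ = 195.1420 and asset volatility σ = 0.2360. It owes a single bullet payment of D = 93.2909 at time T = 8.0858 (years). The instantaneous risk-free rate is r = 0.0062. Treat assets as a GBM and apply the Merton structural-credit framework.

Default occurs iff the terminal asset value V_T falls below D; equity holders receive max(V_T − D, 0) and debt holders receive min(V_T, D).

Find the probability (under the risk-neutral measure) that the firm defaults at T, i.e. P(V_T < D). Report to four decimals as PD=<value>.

d₁ = [ln(V₀/D) + (r + σ²/2)T] / (σ√T)
   = [ln(195.1420/93.2909) + (0.0062 + 0.5·0.2360²)·8.0858] / (0.2360·√8.0858)
   = [0.738005 + 0.275305] / 0.671079 = 1.509972
d₂ = d₁ − σ√T = 1.509972 − 0.671079 = 0.838893
risk-neutral PD = N(−d₂) = N(-0.838893) = 0.200765

PD=0.2008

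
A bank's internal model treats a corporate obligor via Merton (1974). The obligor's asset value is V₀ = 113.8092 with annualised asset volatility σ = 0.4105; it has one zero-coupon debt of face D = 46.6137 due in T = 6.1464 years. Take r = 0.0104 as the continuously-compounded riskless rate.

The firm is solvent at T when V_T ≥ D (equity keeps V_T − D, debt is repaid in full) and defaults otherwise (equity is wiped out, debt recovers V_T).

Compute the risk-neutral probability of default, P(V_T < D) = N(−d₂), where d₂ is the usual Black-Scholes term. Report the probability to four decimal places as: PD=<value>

d₁ = [ln(V₀/D) + (r + σ²/2)T] / (σ√T)
   = [ln(113.8092/46.6137) + (0.0104 + 0.5·0.4105²)·6.1464] / (0.4105·√6.1464)
   = [0.892629 + 0.581788] / 1.017709 = 1.448761
d₂ = d₁ − σ√T = 1.448761 − 1.017709 = 0.431052
risk-neutral PD = N(−d₂) = N(-0.431052) = 0.333215

PD=0.3332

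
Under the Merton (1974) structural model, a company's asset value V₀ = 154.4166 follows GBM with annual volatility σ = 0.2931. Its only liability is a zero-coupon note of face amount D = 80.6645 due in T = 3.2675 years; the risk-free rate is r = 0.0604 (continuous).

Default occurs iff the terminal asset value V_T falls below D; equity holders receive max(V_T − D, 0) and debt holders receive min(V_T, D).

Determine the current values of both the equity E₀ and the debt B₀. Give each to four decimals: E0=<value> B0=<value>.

E0=89.4181 B0=64.9985

d₁ = [ln(V₀/D) + (r + σ²/2)T] / (σ√T)
   = [ln(154.4166/80.6645) + (0.0604 + 0.5·0.2931²)·3.2675] / (0.2931·√3.2675)
   = [0.649356 + 0.337709] / 0.529814 = 1.863038
d₂ = d₁ − σ√T = 1.863038 − 0.529814 = 1.333224
N(d₁) = 0.968772,  N(d₂) = 0.908771,  e^(−rT) = 0.820898
E₀ = V₀·N(d₁) − D·e^(−rT)·N(d₂)
   = 154.4166·0.968772 − 80.6645·0.820898·0.908771 = 89.418069
B₀ = V₀ − E₀ = 154.4166 − 89.418069 = 64.998531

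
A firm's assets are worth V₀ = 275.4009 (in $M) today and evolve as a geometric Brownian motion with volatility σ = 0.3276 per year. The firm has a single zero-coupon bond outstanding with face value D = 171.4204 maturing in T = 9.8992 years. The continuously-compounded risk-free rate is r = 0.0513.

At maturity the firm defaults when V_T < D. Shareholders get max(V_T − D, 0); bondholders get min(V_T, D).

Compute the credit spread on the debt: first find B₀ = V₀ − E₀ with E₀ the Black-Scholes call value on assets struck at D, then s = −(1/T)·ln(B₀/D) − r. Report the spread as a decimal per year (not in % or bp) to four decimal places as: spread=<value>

spread=0.0154

d₁ = [ln(V₀/D) + (r + σ²/2)T] / (σ√T)
   = [ln(275.4009/171.4204) + (0.0513 + 0.5·0.3276²)·9.8992] / (0.3276·√9.8992)
   = [0.474109 + 1.039029] / 1.030728 = 1.468028
d₂ = d₁ − σ√T = 1.468028 − 1.030728 = 0.437301
N(d₁) = 0.928952,  N(d₂) = 0.669053,  e^(−rT) = 0.601801
E₀ = V₀·N(d₁) − D·e^(−rT)·N(d₂)
   = 275.4009·0.928952 − 171.4204·0.601801·0.669053 = 186.813989
B₀ = V₀ − E₀ = 275.4009 − 186.813989 = 88.586911
spread = −(1/T)·ln(B₀/D) − r = −(1/9.8992)·ln(88.586911/171.4204) − 0.0513 = 0.01538568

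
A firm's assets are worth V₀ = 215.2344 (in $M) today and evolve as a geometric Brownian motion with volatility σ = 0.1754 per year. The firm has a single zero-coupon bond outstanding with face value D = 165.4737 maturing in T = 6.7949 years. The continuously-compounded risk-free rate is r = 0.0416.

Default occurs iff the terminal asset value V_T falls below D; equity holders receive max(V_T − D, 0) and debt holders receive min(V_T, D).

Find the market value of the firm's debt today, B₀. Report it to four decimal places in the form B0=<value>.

d₁ = [ln(V₀/D) + (r + σ²/2)T] / (σ√T)
   = [ln(215.2344/165.4737) + (0.0416 + 0.5·0.1754²)·6.7949] / (0.1754·√6.7949)
   = [0.262915 + 0.387191] / 0.457216 = 1.421881
d₂ = d₁ − σ√T = 1.421881 − 0.457216 = 0.964665
N(d₁) = 0.922470,  N(d₂) = 0.832644,  e^(−rT) = 0.753770
E₀ = V₀·N(d₁) − D·e^(−rT)·N(d₂)
   = 215.2344·0.922470 − 165.4737·0.753770·0.832644 = 94.692258
B₀ = V₀ − E₀ = 215.2344 − 94.692258 = 120.542142

B0=120.5421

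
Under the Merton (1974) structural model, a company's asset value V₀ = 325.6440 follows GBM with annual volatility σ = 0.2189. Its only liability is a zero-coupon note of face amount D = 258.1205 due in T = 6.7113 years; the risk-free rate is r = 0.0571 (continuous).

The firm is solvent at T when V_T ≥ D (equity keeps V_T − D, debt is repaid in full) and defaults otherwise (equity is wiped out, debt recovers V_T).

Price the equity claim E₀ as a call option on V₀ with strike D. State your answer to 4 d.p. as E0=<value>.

d₁ = [ln(V₀/D) + (r + σ²/2)T] / (σ√T)
   = [ln(325.6440/258.1205) + (0.0571 + 0.5·0.2189²)·6.7113] / (0.2189·√6.7113)
   = [0.232378 + 0.544009] / 0.567086 = 1.369081
d₂ = d₁ − σ√T = 1.369081 − 0.567086 = 0.801995
N(d₁) = 0.914513,  N(d₂) = 0.788722,  e^(−rT) = 0.681666
E₀ = V₀·N(d₁) − D·e^(−rT)·N(d₂)
   = 325.6440·0.914513 − 258.1205·0.681666·0.788722 = 159.028453

E0=159.0285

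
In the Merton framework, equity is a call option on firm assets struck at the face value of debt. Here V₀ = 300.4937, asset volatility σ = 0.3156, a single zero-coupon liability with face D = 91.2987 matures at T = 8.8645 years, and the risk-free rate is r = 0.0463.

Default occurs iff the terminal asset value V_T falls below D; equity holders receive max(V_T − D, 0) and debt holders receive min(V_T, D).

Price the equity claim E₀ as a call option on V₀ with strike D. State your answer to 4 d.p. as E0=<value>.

d₁ = [ln(V₀/D) + (r + σ²/2)T] / (σ√T)
   = [ln(300.4937/91.2987) + (0.0463 + 0.5·0.3156²)·8.8645] / (0.3156·√8.8645)
   = [1.191290 + 0.851893] / 0.939646 = 2.174419
d₂ = d₁ − σ√T = 2.174419 − 0.939646 = 1.234774
N(d₁) = 0.985163,  N(d₂) = 0.891543,  e^(−rT) = 0.663367
E₀ = V₀·N(d₁) − D·e^(−rT)·N(d₂)
   = 300.4937·0.985163 − 91.2987·0.663367·0.891543 = 242.039424

E0=242.0394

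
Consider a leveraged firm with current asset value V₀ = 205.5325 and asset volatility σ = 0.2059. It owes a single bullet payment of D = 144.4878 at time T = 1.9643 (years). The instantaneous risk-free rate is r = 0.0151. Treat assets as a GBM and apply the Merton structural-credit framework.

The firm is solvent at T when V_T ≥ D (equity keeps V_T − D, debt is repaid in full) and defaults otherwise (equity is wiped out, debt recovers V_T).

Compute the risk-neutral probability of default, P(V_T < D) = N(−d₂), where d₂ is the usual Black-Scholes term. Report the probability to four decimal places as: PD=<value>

d₁ = [ln(V₀/D) + (r + σ²/2)T] / (σ√T)
   = [ln(205.5325/144.4878) + (0.0151 + 0.5·0.2059²)·1.9643] / (0.2059·√1.9643)
   = [0.352409 + 0.071299] / 0.288576 = 1.468272
d₂ = d₁ − σ√T = 1.468272 − 0.288576 = 1.179696
risk-neutral PD = N(−d₂) = N(-1.179696) = 0.119061

PD=0.1191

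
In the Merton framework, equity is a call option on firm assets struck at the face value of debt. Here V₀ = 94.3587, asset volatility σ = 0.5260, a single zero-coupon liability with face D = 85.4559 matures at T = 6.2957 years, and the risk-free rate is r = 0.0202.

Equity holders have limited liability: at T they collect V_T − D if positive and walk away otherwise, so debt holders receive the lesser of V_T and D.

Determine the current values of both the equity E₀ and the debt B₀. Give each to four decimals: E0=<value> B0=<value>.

d₁ = [ln(V₀/D) + (r + σ²/2)T] / (σ√T)
   = [ln(94.3587/85.4559) + (0.0202 + 0.5·0.5260²)·6.2957] / (0.5260·√6.2957)
   = [0.099103 + 0.998108] / 1.319799 = 0.831347
d₂ = d₁ − σ√T = 0.831347 − 1.319799 = -0.488452
N(d₁) = 0.797111,  N(d₂) = 0.312615,  e^(−rT) = 0.880581
E₀ = V₀·N(d₁) − D·e^(−rT)·N(d₂)
   = 94.3587·0.797111 − 85.4559·0.880581·0.312615 = 51.689836
B₀ = V₀ − E₀ = 94.3587 − 51.689836 = 42.668864

E0=51.6898 B0=42.6689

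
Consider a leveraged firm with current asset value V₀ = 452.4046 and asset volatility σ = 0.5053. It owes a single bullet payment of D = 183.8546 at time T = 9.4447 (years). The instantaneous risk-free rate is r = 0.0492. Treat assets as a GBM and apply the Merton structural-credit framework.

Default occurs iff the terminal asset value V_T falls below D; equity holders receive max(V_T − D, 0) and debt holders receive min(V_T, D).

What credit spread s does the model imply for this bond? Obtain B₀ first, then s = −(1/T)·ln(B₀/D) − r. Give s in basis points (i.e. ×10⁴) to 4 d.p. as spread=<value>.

spread=329.7312

d₁ = [ln(V₀/D) + (r + σ²/2)T] / (σ√T)
   = [ln(452.4046/183.8546) + (0.0492 + 0.5·0.5053²)·9.4447] / (0.5053·√9.4447)
   = [0.900432 + 1.670428] / 1.552900 = 1.655522
d₂ = d₁ − σ√T = 1.655522 − 1.552900 = 0.102622
N(d₁) = 0.951091,  N(d₂) = 0.540869,  e^(−rT) = 0.628337
E₀ = V₀·N(d₁) − D·e^(−rT)·N(d₂)
   = 452.4046·0.951091 − 183.8546·0.628337·0.540869 = 367.795253
B₀ = V₀ − E₀ = 452.4046 − 367.795253 = 84.609347
spread = −(1/T)·ln(B₀/D) − r = −(1/9.4447)·ln(84.609347/183.8546) − 0.0492 = 0.03297312
in basis points: 0.03297312 × 10⁴ = 329.7312 bp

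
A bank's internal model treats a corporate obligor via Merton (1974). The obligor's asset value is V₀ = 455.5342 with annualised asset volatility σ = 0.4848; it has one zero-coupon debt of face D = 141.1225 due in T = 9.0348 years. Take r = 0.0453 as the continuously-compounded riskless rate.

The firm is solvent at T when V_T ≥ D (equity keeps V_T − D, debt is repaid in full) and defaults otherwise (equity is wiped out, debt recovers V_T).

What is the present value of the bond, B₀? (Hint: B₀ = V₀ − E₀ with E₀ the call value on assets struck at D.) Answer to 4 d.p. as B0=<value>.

d₁ = [ln(V₀/D) + (r + σ²/2)T] / (σ√T)
   = [ln(455.5342/141.1225) + (0.0453 + 0.5·0.4848²)·9.0348] / (0.4848·√9.0348)
   = [1.171842 + 1.471006] / 1.457209 = 1.813637
d₂ = d₁ − σ√T = 1.813637 − 1.457209 = 0.356428
N(d₁) = 0.965133,  N(d₂) = 0.639240,  e^(−rT) = 0.664131
E₀ = V₀·N(d₁) − D·e^(−rT)·N(d₂)
   = 455.5342·0.965133 − 141.1225·0.664131·0.639240 = 379.739196
B₀ = V₀ − E₀ = 455.5342 − 379.739196 = 75.795004

B0=75.7950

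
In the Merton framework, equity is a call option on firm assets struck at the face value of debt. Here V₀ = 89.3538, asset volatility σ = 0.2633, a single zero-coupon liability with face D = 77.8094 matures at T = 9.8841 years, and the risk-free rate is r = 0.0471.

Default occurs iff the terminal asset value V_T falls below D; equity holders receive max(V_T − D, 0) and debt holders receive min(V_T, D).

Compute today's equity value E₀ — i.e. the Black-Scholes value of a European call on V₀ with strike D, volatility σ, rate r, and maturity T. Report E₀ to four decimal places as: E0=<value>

d₁ = [ln(V₀/D) + (r + σ²/2)T] / (σ√T)
   = [ln(89.3538/77.8094) + (0.0471 + 0.5·0.2633²)·9.8841] / (0.2633·√9.8841)
   = [0.138342 + 0.808158] / 0.827789 = 1.143407
d₂ = d₁ − σ√T = 1.143407 − 0.827789 = 0.315619
N(d₁) = 0.873565,  N(d₂) = 0.623854,  e^(−rT) = 0.627795
E₀ = V₀·N(d₁) − D·e^(−rT)·N(d₂)
   = 89.3538·0.873565 − 77.8094·0.627795·0.623854 = 47.582117

E0=47.5821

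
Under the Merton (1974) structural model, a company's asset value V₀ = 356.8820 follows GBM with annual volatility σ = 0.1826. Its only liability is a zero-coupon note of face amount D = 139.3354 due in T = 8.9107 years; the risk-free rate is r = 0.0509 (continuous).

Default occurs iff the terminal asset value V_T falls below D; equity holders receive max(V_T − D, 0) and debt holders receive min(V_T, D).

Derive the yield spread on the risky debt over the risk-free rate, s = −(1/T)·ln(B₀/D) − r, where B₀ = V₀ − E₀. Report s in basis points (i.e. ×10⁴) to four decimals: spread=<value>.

d₁ = [ln(V₀/D) + (r + σ²/2)T] / (σ√T)
   = [ln(356.8820/139.3354) + (0.0509 + 0.5·0.1826²)·8.9107] / (0.1826·√8.9107)
   = [0.940521 + 0.602108] / 0.545076 = 2.830121
d₂ = d₁ − σ√T = 2.830121 − 0.545076 = 2.285045
N(d₁) = 0.997673,  N(d₂) = 0.988845,  e^(−rT) = 0.635366
E₀ = V₀·N(d₁) − D·e^(−rT)·N(d₂)
   = 356.8820·0.997673 − 139.3354·0.635366·0.988845 = 268.510328
B₀ = V₀ − E₀ = 356.8820 − 268.510328 = 88.371672
spread = −(1/T)·ln(B₀/D) − r = −(1/8.9107)·ln(88.371672/139.3354) − 0.0509 = 0.00019952
in basis points: 0.00019952 × 10⁴ = 1.9952 bp

spread=1.9952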